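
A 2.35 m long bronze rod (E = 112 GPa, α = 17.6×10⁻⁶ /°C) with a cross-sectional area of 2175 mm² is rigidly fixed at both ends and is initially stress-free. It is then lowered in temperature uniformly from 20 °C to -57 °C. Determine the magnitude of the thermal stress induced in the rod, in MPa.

σ ≈ 152 MPa (tensile)

Because both ends are immovable the net strain is zero, and the suppressed thermal strain is αΔT = 17.6×10⁻⁶ × 77 = 1355.2×10⁻⁶.
Hence σ = E·αΔT = 112×10³ × 1355.2×10⁻⁶ = 151.8 MPa, tensile.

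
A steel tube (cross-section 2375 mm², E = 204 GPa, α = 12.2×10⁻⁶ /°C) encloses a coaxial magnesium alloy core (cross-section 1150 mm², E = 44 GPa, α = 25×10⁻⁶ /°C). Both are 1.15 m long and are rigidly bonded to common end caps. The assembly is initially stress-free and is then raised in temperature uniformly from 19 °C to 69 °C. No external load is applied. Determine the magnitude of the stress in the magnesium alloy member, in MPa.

σ ≈ 25.5 MPa (compressive)

The magnesium alloy has the larger α, so on heating it would change length more than the steel if both were free. The rigid plates force a common final length, so the magnesium alloy is put into compression and the steel into tension, with equal and opposite forces P (no external load).
Setting the final lengths equal and cancelling L: (α₁ − α₂)ΔT = P/(A₁E₁) + P/(A₂E₂).
|α₁ − α₂|·ΔT = 12.8×10⁻⁶ × 50 = 0.00064.
1/(A₁E₁) + 1/(A₂E₂) = 1/(2375×204×10³) + 1/(1150×44×10³) = 2.183×10⁻⁸ N⁻¹.
P = 0.00064 / 2.183×10⁻⁸ = 29320 N = 29.32 kN.
σ_{magnesium alloy} = P/A₂ = 29320/1150 = 25.5 MPa, compressive.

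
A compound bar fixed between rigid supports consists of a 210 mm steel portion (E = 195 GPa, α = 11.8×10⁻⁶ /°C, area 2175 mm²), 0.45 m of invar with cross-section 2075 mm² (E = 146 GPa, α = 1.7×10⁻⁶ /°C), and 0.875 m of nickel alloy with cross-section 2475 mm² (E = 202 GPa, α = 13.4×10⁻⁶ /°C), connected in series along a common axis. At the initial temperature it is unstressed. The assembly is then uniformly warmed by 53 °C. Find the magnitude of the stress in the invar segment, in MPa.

If the supports were absent, the total length change would be Σ αᵢΔT Lᵢ = 11.8×10⁻⁶×53×210 + 1.7×10⁻⁶×53×450 + 13.4×10⁻⁶×53×875 = 0.7933 mm.
The walls prevent any net length change, so an axial force P (same in every segment) develops. Compatibility: P · Σ Lᵢ/(AᵢEᵢ) = δ_free.
The series flexibility is Σ Lᵢ/(AᵢEᵢ) = 210/(2175×195×10³) + 450/(2075×146×10³) + 875/(2475×202×10³) = 3.731×10⁻⁶ mm/N.
P = 0.7933 / 3.731×10⁻⁶ = 212600 N = 212.6 kN, compressive.
σ_{invar} = P / A = 212600 / 2075 = 102.5 MPa.

σ ≈ 102 MPa (compressive)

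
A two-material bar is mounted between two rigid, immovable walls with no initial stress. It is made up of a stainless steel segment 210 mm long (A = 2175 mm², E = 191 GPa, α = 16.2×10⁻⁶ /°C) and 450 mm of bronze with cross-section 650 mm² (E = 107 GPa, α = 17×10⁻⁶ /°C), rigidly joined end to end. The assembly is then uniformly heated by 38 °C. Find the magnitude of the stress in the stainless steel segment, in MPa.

σ ≈ 27.7 MPa (compressive)

With the walls removed the bar would change length by δ_free = Σ αᵢΔT Lᵢ = 16.2×10⁻⁶×38×210 + 17×10⁻⁶×38×450 = 0.42 mm.
The rigid supports impose zero overall length change; the single axial force P common to all segments must satisfy P Σ Lᵢ/(AᵢEᵢ) = δ_free.
Σ Lᵢ/(AᵢEᵢ) = 210/(2175×191×10³) + 450/(650×107×10³) = 6.976×10⁻⁶ mm/N.
Hence P = δ_free / Σ(L/AE) = 0.42/6.976×10⁻⁶ = 60.21 kN (compressive).
σ_{stainless steel} = P / A = 60210 / 2175 = 27.68 MPa.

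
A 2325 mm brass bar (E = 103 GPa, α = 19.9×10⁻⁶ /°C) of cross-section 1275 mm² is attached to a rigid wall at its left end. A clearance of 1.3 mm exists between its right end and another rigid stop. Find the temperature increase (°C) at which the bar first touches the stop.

ΔT ≈ 28.1 °C

The gap closes when αΔT L = 1.3 mm, since the bar is still unstressed at that instant.
So ΔT = g/(αL) = 1.3/(19.9×10⁻⁶ × 2325) = 28.1 °C.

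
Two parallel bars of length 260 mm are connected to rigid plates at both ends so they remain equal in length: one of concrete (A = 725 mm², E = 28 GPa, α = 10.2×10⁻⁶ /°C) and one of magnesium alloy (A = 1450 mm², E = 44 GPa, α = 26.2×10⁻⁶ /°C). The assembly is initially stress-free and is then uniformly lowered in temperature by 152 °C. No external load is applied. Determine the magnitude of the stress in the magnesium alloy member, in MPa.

Equilibrium of a rigid end plate with no external load gives equal and opposite internal forces ±P in the two members. Since α_{magnesium alloy} > α_{concrete}, cooling drives the magnesium alloy into tension and the concrete into compression.
Setting the final lengths equal and cancelling L: (α₁ − α₂)ΔT = P/(A₁E₁) + P/(A₂E₂).
|α₁ − α₂|·ΔT = 16×10⁻⁶ × 152 = 0.002432.
1/(A₁E₁) + 1/(A₂E₂) = 1/(725×28×10³) + 1/(1450×44×10³) = 6.494×10⁻⁸ N⁻¹.
So P = 0.002432 / 6.494×10⁻⁸ = 37.45 kN.
σ_{magnesium alloy} = P/A₂ = 37450/1450 = 25.83 MPa, tensile.

σ ≈ 25.8 MPa (tensile)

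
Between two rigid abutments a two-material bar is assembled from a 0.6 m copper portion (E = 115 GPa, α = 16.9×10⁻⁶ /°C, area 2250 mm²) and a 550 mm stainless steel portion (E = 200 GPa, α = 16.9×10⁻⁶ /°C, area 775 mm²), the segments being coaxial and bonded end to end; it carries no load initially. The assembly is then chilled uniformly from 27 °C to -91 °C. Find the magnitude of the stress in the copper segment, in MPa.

If the supports were absent, the total length change would be Σ αᵢΔT Lᵢ = 16.9×10⁻⁶×118×600 + 16.9×10⁻⁶×118×550 = 2.293 mm.
The rigid supports impose zero overall length change; the single axial force P common to all segments must satisfy P Σ Lᵢ/(AᵢEᵢ) = δ_free.
Σ Lᵢ/(AᵢEᵢ) = 600/(2250×115×10³) + 550/(775×200×10³) = 5.867×10⁻⁶ mm/N.
Hence P = δ_free / Σ(L/AE) = 2.293/5.867×10⁻⁶ = 390.9 kN (tensile).
σ_{copper} = P / A = 390900 / 2250 = 173.7 MPa.

σ ≈ 174 MPa (tensile)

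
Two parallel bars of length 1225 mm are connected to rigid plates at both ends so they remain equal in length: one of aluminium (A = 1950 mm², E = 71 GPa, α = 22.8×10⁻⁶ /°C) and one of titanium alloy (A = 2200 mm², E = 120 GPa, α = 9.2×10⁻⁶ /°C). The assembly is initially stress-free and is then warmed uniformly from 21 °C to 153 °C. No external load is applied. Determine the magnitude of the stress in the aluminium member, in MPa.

The aluminium has the larger α, so on heating it would change length more than the titanium alloy if both were free. The rigid plates force a common final length, so the aluminium is put into compression and the titanium alloy into tension, with equal and opposite forces P (no external load).
Equating the net (thermal + elastic) strains gives |α₁ − α₂|·ΔT = P·[1/(A₁E₁) + 1/(A₂E₂)].
|α₁ − α₂|·ΔT = 13.6×10⁻⁶ × 132 = 0.001795.
1/(A₁E₁) + 1/(A₂E₂) = 1/(1950×71×10³) + 1/(2200×120×10³) = 1.101×10⁻⁸ N⁻¹.
P = 0.001795 / 1.101×10⁻⁸ = 163000 N = 163 kN.
σ_{aluminium} = P/A₁ = 163000/1950 = 83.61 MPa, compressive.

σ ≈ 83.6 MPa (compressive)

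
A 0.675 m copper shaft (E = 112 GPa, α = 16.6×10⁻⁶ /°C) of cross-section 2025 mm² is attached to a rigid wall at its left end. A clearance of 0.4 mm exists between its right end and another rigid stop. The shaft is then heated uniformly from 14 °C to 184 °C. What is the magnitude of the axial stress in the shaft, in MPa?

σ ≈ 250 MPa (compressive)

Free thermal elongation = αΔT L = 16.6×10⁻⁶ × 170 × 675 = 1.905 mm.
This exceeds the 0.4 mm gap, so the wall pushes back. The portion of expansion that must be recovered elastically is δ_free − gap = 1.905 − 0.4 = 1.505 mm.
So σ = E(δ_free − g)/L = 112×10³ × 1.505/675 = 249.7 MPa.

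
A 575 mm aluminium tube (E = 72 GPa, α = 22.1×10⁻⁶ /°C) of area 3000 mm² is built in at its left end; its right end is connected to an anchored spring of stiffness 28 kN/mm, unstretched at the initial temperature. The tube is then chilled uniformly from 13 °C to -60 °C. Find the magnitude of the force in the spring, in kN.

The unrestrained thermal change is αΔT L = 22.1×10⁻⁶ × 73 × 575 = 0.9276 mm.
With a force P in the spring, the elastic change of the tube is PL/(AE) and that of the spring is P/k; compatibility requires their sum to equal δ_free.
P [ L/(AE) + 1/k ] = δ_free → P [ 575/(3000×72×10³) + 1/(28×10³) ] = 0.9276.
P = 0.9276 / 3.838×10⁻⁵ = 24170 N.

P ≈ 24.2 kN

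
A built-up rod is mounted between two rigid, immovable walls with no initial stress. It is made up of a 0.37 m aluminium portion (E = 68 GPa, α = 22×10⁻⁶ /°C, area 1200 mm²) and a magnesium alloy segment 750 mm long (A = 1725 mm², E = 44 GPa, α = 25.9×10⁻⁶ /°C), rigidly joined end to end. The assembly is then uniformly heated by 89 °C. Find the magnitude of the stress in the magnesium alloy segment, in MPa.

Free thermal expansion of the whole bar: Σ αᵢΔT Lᵢ = 22×10⁻⁶×89×370 + 25.9×10⁻⁶×89×750 = 2.453 mm.
Since the ends are fixed, an axial force P builds up, equal in every segment, with P · Σ Lᵢ/(AᵢEᵢ) = δ_free.
Σ Lᵢ/(AᵢEᵢ) = 370/(1200×68×10³) + 750/(1725×44×10³) = 1.442×10⁻⁵ mm/N.
Hence P = δ_free / Σ(L/AE) = 2.453/1.442×10⁻⁵ = 170.2 kN (compressive).
σ_{magnesium alloy} = P / A = 170200 / 1725 = 98.66 MPa.

σ ≈ 98.7 MPa (compressive)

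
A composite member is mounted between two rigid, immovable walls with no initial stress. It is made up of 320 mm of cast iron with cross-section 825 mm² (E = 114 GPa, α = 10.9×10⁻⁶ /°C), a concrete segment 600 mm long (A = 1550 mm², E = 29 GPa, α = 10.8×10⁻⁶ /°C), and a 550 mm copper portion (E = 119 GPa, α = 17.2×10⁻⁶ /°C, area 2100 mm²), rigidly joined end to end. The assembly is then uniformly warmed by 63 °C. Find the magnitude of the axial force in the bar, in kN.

P ≈ 64.6 kN (compressive)

Free thermal expansion of the whole bar: Σ αᵢΔT Lᵢ = 10.9×10⁻⁶×63×320 + 10.8×10⁻⁶×63×600 + 17.2×10⁻⁶×63×550 = 1.224 mm.
The rigid supports impose zero overall length change; the single axial force P common to all segments must satisfy P Σ Lᵢ/(AᵢEᵢ) = δ_free.
The series flexibility is Σ Lᵢ/(AᵢEᵢ) = 320/(825×114×10³) + 600/(1550×29×10³) + 550/(2100×119×10³) = 1.895×10⁻⁵ mm/N.
So P = 1.224 / 1.895×10⁻⁵ = 64.58 kN, compressive.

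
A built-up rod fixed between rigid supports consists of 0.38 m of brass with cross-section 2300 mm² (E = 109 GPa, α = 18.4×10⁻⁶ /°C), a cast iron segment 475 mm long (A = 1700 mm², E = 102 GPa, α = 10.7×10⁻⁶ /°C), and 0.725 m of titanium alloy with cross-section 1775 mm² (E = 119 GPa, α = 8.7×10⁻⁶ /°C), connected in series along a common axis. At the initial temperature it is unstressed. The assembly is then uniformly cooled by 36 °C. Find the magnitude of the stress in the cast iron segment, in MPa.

σ ≈ 50.6 MPa (tensile)

If the supports were absent, the total length change would be Σ αᵢΔT Lᵢ = 18.4×10⁻⁶×36×380 + 10.7×10⁻⁶×36×475 + 8.7×10⁻⁶×36×725 = 0.6618 mm.
Since the ends are fixed, an axial force P builds up, equal in every segment, with P · Σ Lᵢ/(AᵢEᵢ) = δ_free.
Σ Lᵢ/(AᵢEᵢ) = 380/(2300×109×10³) + 475/(1700×102×10³) + 725/(1775×119×10³) = 7.687×10⁻⁶ mm/N.
Hence P = δ_free / Σ(L/AE) = 0.6618/7.687×10⁻⁶ = 86.08 kN (tensile).
σ_{cast iron} = P / A = 86080 / 1700 = 50.64 MPa.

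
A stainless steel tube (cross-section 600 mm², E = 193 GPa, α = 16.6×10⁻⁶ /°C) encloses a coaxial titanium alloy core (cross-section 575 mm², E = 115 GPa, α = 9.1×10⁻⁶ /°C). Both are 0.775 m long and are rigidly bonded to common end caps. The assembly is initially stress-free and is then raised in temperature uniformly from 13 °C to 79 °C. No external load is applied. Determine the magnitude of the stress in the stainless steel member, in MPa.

σ ≈ 34.7 MPa (compressive)

The stainless steel has the larger α, so on heating it would change length more than the titanium alloy if both were free. The rigid plates force a common final length, so the stainless steel is put into compression and the titanium alloy into tension, with equal and opposite forces P (no external load).
Setting the final lengths equal and cancelling L: (α₁ − α₂)ΔT = P/(A₁E₁) + P/(A₂E₂).
|α₁ − α₂|·ΔT = 7.5×10⁻⁶ × 66 = 0.000495.
1/(A₁E₁) + 1/(A₂E₂) = 1/(600×193×10³) + 1/(575×115×10³) = 2.376×10⁻⁸ N⁻¹.
P = 0.000495 / 2.376×10⁻⁸ = 20830 N = 20.83 kN.
σ_{stainless steel} = P/A₁ = 20830/600 = 34.72 MPa, compressive.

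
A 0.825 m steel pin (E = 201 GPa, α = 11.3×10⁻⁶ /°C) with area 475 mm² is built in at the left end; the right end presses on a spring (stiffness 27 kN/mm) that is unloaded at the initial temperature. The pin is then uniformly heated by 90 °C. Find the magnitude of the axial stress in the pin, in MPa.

σ ≈ 38.7 MPa (compressive)

Free thermal expansion: δ_free = αΔT L = 11.3×10⁻⁶ × 90 × 825 = 0.839 mm.
With a force P in the spring, the elastic change of the pin is PL/(AE) and that of the spring is P/k; compatibility requires their sum to equal δ_free.
P [ L/(AE) + 1/k ] = δ_free → P [ 825/(475×201×10³) + 1/(27×10³) ] = 0.839.
P = 0.839 / 4.568×10⁻⁵ = 18370 N.
σ = P/A = 18370/475 = 38.67 MPa.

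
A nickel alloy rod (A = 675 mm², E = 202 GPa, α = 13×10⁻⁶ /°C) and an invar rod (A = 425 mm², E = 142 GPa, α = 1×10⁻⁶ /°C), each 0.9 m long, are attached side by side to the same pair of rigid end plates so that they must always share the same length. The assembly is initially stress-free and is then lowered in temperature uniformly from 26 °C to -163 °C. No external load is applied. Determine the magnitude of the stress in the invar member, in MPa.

The nickel alloy has the larger α, so on cooling it would change length more than the invar if both were free. The rigid plates force a common final length, so the nickel alloy is put into tension and the invar into compression, with equal and opposite forces P (no external load).
Equating the net (thermal + elastic) strains gives |α₁ − α₂|·ΔT = P·[1/(A₁E₁) + 1/(A₂E₂)].
|α₁ − α₂|·ΔT = 12×10⁻⁶ × 189 = 0.002268.
1/(A₁E₁) + 1/(A₂E₂) = 1/(675×202×10³) + 1/(425×142×10³) = 2.39×10⁻⁸ N⁻¹.
So P = 0.002268 / 2.39×10⁻⁸ = 94.88 kN.
σ_{invar} = P/A₂ = 94880/425 = 223.2 MPa, compressive.

σ ≈ 223 MPa (compressive)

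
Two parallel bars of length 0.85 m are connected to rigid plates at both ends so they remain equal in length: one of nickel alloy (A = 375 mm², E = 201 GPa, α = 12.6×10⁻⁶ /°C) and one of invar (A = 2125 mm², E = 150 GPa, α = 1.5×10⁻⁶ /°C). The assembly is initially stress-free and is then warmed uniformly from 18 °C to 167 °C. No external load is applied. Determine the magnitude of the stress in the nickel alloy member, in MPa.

σ ≈ 269 MPa (compressive)

Both members must finish at the same length. With the larger α, the nickel alloy tends to over-expand; the plates restrain it, putting the nickel alloy in compression and the invar in tension. With no external load the two internal forces are equal and opposite, magnitude P.
Equating the net (thermal + elastic) strains gives |α₁ − α₂|·ΔT = P·[1/(A₁E₁) + 1/(A₂E₂)].
|α₁ − α₂|·ΔT = 11.1×10⁻⁶ × 149 = 0.001654.
1/(A₁E₁) + 1/(A₂E₂) = 1/(375×201×10³) + 1/(2125×150×10³) = 1.64×10⁻⁸ N⁻¹.
So P = 0.001654 / 1.64×10⁻⁸ = 100.8 kN.
σ_{nickel alloy} = P/A₁ = 100800/375 = 268.9 MPa, compressive.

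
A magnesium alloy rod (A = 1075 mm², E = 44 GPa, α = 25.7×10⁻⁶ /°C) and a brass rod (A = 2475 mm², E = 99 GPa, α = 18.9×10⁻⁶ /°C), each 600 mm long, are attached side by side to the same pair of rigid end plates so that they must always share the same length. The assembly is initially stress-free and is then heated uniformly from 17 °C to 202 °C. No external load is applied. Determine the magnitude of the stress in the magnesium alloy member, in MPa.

Both members must finish at the same length. With the larger α, the magnesium alloy tends to over-expand; the plates restrain it, putting the magnesium alloy in compression and the brass in tension. With no external load the two internal forces are equal and opposite, magnitude P.
Equating the net (thermal + elastic) strains gives |α₁ − α₂|·ΔT = P·[1/(A₁E₁) + 1/(A₂E₂)].
|α₁ − α₂|·ΔT = 6.8×10⁻⁶ × 185 = 0.001258.
1/(A₁E₁) + 1/(A₂E₂) = 1/(1075×44×10³) + 1/(2475×99×10³) = 2.522×10⁻⁸ N⁻¹.
P = 0.001258 / 2.522×10⁻⁸ = 49880 N = 49.88 kN.
σ_{magnesium alloy} = P/A₁ = 49880/1075 = 46.4 MPa, compressive.

σ ≈ 46.4 MPa (compressive)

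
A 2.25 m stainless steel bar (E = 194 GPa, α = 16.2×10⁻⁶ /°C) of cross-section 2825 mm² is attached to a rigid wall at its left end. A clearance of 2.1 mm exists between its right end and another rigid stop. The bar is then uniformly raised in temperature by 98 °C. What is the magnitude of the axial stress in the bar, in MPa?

If the wall were absent the bar would grow by αΔT L = 16.2×10⁻⁶ × 98 × 2250 = 3.572 mm.
The gap closes (δ_free > 2.1 mm) and the wall then resists a further 3.572 − 2.1 = 1.472 mm of expansion.
That suppressed elongation corresponds to σ = E·Δ/L = 194×10³ × 1.472/2250 = 126.9 MPa.

σ ≈ 127 MPa (compressive)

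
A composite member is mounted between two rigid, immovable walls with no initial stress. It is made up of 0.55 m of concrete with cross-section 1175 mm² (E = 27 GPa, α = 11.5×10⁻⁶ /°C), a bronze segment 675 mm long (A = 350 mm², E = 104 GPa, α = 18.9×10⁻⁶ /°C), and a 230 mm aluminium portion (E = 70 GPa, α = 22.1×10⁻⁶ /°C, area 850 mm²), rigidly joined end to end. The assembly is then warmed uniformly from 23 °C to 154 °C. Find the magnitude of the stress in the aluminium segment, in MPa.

σ ≈ 93.7 MPa (compressive)

With the walls removed the bar would change length by δ_free = Σ αᵢΔT Lᵢ = 11.5×10⁻⁶×131×550 + 18.9×10⁻⁶×131×675 + 22.1×10⁻⁶×131×230 = 3.166 mm.
The rigid supports impose zero overall length change; the single axial force P common to all segments must satisfy P Σ Lᵢ/(AᵢEᵢ) = δ_free.
Σ Lᵢ/(AᵢEᵢ) = 550/(1175×27×10³) + 675/(350×104×10³) + 230/(850×70×10³) = 3.975×10⁻⁵ mm/N.
So P = 3.166 / 3.975×10⁻⁵ = 79.65 kN, compressive.
σ_{aluminium} = P / A = 79650 / 850 = 93.7 MPa.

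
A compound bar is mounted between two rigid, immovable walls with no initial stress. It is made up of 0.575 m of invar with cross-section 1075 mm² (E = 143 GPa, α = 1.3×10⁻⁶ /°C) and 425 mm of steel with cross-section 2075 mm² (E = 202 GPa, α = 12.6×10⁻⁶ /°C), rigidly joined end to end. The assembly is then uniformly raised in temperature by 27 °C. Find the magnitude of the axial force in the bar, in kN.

P ≈ 34.7 kN (compressive)

If the supports were absent, the total length change would be Σ αᵢΔT Lᵢ = 1.3×10⁻⁶×27×575 + 12.6×10⁻⁶×27×425 = 0.1648 mm.
The rigid supports impose zero overall length change; the single axial force P common to all segments must satisfy P Σ Lᵢ/(AᵢEᵢ) = δ_free.
Σ Lᵢ/(AᵢEᵢ) = 575/(1075×143×10³) + 425/(2075×202×10³) = 4.754×10⁻⁶ mm/N.
Hence P = δ_free / Σ(L/AE) = 0.1648/4.754×10⁻⁶ = 34.66 kN (compressive).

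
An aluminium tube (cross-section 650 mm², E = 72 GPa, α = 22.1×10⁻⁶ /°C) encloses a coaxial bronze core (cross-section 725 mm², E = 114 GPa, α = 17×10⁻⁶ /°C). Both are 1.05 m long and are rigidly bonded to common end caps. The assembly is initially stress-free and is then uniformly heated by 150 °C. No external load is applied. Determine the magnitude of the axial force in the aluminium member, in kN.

P ≈ 22.9 kN (compressive in the aluminium)

Both members must finish at the same length. With the larger α, the aluminium tends to over-expand; the plates restrain it, putting the aluminium in compression and the bronze in tension. With no external load the two internal forces are equal and opposite, magnitude P.
Setting the final lengths equal and cancelling L: (α₁ − α₂)ΔT = P/(A₁E₁) + P/(A₂E₂).
|α₁ − α₂|·ΔT = 5.1×10⁻⁶ × 150 = 0.000765.
1/(A₁E₁) + 1/(A₂E₂) = 1/(650×72×10³) + 1/(725×114×10³) = 3.347×10⁻⁸ N⁻¹.
So P = 0.000765 / 3.347×10⁻⁸ = 22.86 kN.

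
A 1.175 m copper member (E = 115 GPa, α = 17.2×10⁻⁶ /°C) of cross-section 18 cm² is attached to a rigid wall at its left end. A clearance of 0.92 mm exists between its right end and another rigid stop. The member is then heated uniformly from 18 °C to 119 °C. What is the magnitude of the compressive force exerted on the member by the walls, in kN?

Unrestrained expansion: δ_free = αΔT L = 17.2×10⁻⁶ × 101 × 1175 = 2.041 mm.
The gap closes (δ_free > 0.92 mm) and the wall then resists a further 2.041 − 0.92 = 1.121 mm of expansion.
Compatibility: PL/(AE) = 1.121 mm, so σ = P/A = E × (1.121/1175) = 109.7 MPa.
P = σA = 109.7 × 1800 = 197.5 kN.

P ≈ 198 kN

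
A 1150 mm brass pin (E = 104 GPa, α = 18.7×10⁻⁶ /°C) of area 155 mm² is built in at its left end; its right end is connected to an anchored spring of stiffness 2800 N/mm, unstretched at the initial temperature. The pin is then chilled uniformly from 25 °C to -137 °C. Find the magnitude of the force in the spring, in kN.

P ≈ 8.13 kN

If the spring were absent the pin would shorten by αΔT L = 18.7×10⁻⁶ × 162 × 1150 = 3.484 mm.
With a force P in the spring, the elastic change of the pin is PL/(AE) and that of the spring is P/k; compatibility requires their sum to equal δ_free.
P [ L/(AE) + 1/k ] = δ_free → P [ 1150/(155×104×10³) + 1/(2800) ] = 3.484.
P = 3.484 / 0.0004285 = 8131 N.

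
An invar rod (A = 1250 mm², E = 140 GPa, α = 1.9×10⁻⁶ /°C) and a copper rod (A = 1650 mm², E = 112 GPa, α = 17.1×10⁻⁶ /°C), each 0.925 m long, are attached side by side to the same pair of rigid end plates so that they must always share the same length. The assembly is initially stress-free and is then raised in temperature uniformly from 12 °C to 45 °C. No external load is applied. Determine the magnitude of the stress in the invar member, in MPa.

Both members must finish at the same length. With the larger α, the copper tends to over-expand; the plates restrain it, putting the copper in compression and the invar in tension. With no external load the two internal forces are equal and opposite, magnitude P.
Compatibility of the two members (thermal + elastic change equal): (α₁ − α₂)ΔT = P·[1/(A₁E₁) + 1/(A₂E₂)].
|α₁ − α₂|·ΔT = 15.2×10⁻⁶ × 33 = 0.0005016.
1/(A₁E₁) + 1/(A₂E₂) = 1/(1250×140×10³) + 1/(1650×112×10³) = 1.113×10⁻⁸ N⁻¹.
So P = 0.0005016 / 1.113×10⁻⁸ = 45.09 kN.
σ_{invar} = P/A₁ = 45090/1250 = 36.07 MPa, tensile.

σ ≈ 36.1 MPa (tensile)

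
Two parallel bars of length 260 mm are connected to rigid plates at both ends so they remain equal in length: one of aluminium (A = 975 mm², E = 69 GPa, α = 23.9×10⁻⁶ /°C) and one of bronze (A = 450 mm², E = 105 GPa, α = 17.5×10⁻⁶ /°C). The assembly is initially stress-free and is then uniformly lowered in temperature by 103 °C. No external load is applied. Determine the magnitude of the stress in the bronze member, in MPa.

σ ≈ 40.7 MPa (compressive)

The aluminium has the larger α, so on cooling it would change length more than the bronze if both were free. The rigid plates force a common final length, so the aluminium is put into tension and the bronze into compression, with equal and opposite forces P (no external load).
Setting the final lengths equal and cancelling L: (α₁ − α₂)ΔT = P/(A₁E₁) + P/(A₂E₂).
|α₁ − α₂|·ΔT = 6.4×10⁻⁶ × 103 = 0.0006592.
1/(A₁E₁) + 1/(A₂E₂) = 1/(975×69×10³) + 1/(450×105×10³) = 3.603×10⁻⁸ N⁻¹.
So P = 0.0006592 / 3.603×10⁻⁸ = 18.3 kN.
σ_{bronze} = P/A₂ = 18300/450 = 40.66 MPa, compressive.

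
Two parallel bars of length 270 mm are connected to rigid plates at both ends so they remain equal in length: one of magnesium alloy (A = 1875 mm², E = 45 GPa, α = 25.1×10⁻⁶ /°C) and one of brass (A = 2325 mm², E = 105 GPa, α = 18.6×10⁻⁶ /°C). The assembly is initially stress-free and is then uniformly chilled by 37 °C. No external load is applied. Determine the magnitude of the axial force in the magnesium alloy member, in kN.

P ≈ 15.1 kN (tensile in the magnesium alloy)

Equilibrium of a rigid end plate with no external load gives equal and opposite internal forces ±P in the two members. Since α_{magnesium alloy} > α_{brass}, cooling drives the magnesium alloy into tension and the brass into compression.
Compatibility of the two members (thermal + elastic change equal): (α₁ − α₂)ΔT = P·[1/(A₁E₁) + 1/(A₂E₂)].
|α₁ − α₂|·ΔT = 6.5×10⁻⁶ × 37 = 0.0002405.
1/(A₁E₁) + 1/(A₂E₂) = 1/(1875×45×10³) + 1/(2325×105×10³) = 1.595×10⁻⁸ N⁻¹.
So P = 0.0002405 / 1.595×10⁻⁸ = 15.08 kN.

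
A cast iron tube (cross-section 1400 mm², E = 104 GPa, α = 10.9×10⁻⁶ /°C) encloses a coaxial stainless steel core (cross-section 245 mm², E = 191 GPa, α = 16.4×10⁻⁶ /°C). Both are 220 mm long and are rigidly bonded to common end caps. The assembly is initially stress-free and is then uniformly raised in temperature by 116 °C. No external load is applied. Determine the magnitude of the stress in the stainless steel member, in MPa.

σ ≈ 92.2 MPa (compressive)

Both members must finish at the same length. With the larger α, the stainless steel tends to over-expand; the plates restrain it, putting the stainless steel in compression and the cast iron in tension. With no external load the two internal forces are equal and opposite, magnitude P.
Equating the net (thermal + elastic) strains gives |α₁ − α₂|·ΔT = P·[1/(A₁E₁) + 1/(A₂E₂)].
|α₁ − α₂|·ΔT = 5.5×10⁻⁶ × 116 = 0.000638.
1/(A₁E₁) + 1/(A₂E₂) = 1/(1400×104×10³) + 1/(245×191×10³) = 2.824×10⁻⁸ N⁻¹.
So P = 0.000638 / 2.824×10⁻⁸ = 22.59 kN.
σ_{stainless steel} = P/A₂ = 22590/245 = 92.22 MPa, compressive.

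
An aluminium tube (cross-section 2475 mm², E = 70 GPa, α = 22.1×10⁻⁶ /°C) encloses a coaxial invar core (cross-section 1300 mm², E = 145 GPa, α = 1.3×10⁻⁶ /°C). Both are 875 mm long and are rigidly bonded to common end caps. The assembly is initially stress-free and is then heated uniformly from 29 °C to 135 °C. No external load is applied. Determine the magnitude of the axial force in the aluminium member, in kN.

Both members must finish at the same length. With the larger α, the aluminium tends to over-expand; the plates restrain it, putting the aluminium in compression and the invar in tension. With no external load the two internal forces are equal and opposite, magnitude P.
Compatibility of the two members (thermal + elastic change equal): (α₁ − α₂)ΔT = P·[1/(A₁E₁) + 1/(A₂E₂)].
|α₁ − α₂|·ΔT = 20.8×10⁻⁶ × 106 = 0.002205.
1/(A₁E₁) + 1/(A₂E₂) = 1/(2475×70×10³) + 1/(1300×145×10³) = 1.108×10⁻⁸ N⁻¹.
So P = 0.002205 / 1.108×10⁻⁸ = 199 kN.

P ≈ 199 kN (compressive in the aluminium)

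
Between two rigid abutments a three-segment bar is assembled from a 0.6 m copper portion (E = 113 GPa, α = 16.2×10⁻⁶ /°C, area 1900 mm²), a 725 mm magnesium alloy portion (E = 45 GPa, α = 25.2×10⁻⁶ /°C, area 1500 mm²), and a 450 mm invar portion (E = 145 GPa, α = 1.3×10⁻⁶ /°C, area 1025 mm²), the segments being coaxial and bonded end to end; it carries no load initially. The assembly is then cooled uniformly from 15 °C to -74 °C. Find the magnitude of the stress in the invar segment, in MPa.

If the supports were absent, the total length change would be Σ αᵢΔT Lᵢ = 16.2×10⁻⁶×89×600 + 25.2×10⁻⁶×89×725 + 1.3×10⁻⁶×89×450 = 2.543 mm.
Since the ends are fixed, an axial force P builds up, equal in every segment, with P · Σ Lᵢ/(AᵢEᵢ) = δ_free.
Σ Lᵢ/(AᵢEᵢ) = 600/(1900×113×10³) + 725/(1500×45×10³) + 450/(1025×145×10³) = 1.656×10⁻⁵ mm/N.
So P = 2.543 / 1.656×10⁻⁵ = 153.5 kN, tensile.
σ_{invar} = P / A = 153500 / 1025 = 149.8 MPa.

σ ≈ 150 MPa (tensile)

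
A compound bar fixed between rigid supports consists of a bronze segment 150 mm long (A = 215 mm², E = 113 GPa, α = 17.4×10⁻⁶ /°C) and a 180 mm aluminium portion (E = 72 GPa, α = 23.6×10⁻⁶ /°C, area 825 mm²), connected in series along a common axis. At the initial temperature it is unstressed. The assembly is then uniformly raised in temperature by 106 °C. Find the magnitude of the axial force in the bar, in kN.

P ≈ 79 kN (compressive)

With the walls removed the bar would change length by δ_free = Σ αᵢΔT Lᵢ = 17.4×10⁻⁶×106×150 + 23.6×10⁻⁶×106×180 = 0.7269 mm.
The rigid supports impose zero overall length change; the single axial force P common to all segments must satisfy P Σ Lᵢ/(AᵢEᵢ) = δ_free.
Σ Lᵢ/(AᵢEᵢ) = 150/(215×113×10³) + 180/(825×72×10³) = 9.204×10⁻⁶ mm/N.
P = 0.7269 / 9.204×10⁻⁶ = 78980 N = 78.98 kN, compressive.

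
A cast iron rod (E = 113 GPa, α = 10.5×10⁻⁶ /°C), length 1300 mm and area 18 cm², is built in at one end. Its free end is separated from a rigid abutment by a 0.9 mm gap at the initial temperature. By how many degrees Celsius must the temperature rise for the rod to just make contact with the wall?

ΔT ≈ 65.9 °C

The gap closes when αΔT L = 0.9 mm, since the rod is still unstressed at that instant.
So ΔT = g/(αL) = 0.9/(10.5×10⁻⁶ × 1300) = 65.93 °C.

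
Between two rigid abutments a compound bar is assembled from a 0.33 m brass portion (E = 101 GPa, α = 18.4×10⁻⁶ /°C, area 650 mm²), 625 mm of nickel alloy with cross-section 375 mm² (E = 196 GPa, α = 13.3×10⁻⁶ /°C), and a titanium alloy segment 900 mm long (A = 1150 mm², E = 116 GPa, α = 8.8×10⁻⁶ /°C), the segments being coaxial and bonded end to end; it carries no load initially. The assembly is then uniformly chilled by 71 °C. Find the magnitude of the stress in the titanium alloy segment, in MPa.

Free thermal contraction of the whole bar: Σ αᵢΔT Lᵢ = 18.4×10⁻⁶×71×330 + 13.3×10⁻⁶×71×625 + 8.8×10⁻⁶×71×900 = 1.584 mm.
The walls prevent any net length change, so an axial force P (same in every segment) develops. Compatibility: P · Σ Lᵢ/(AᵢEᵢ) = δ_free.
The series flexibility is Σ Lᵢ/(AᵢEᵢ) = 330/(650×101×10³) + 625/(375×196×10³) + 900/(1150×116×10³) = 2.028×10⁻⁵ mm/N.
Hence P = δ_free / Σ(L/AE) = 1.584/2.028×10⁻⁵ = 78.1 kN (tensile).
σ_{titanium alloy} = P / A = 78100 / 1150 = 67.91 MPa.

σ ≈ 67.9 MPa (tensile)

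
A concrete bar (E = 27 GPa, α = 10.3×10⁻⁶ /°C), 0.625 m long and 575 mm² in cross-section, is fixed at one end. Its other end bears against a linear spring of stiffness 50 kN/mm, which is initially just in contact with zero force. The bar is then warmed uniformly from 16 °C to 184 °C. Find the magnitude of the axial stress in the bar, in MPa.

Free thermal expansion: δ_free = αΔT L = 10.3×10⁻⁶ × 168 × 625 = 1.081 mm.
With a force P in the spring, the elastic change of the bar is PL/(AE) and that of the spring is P/k; compatibility requires their sum to equal δ_free.
P [ L/(AE) + 1/k ] = δ_free → P [ 625/(575×27×10³) + 1/(50×10³) ] = 1.081.
P = 1.081 / 6.026×10⁻⁵ = 17950 N.
σ = P/A = 17950/575 = 31.21 MPa.

σ ≈ 31.2 MPa (compressive)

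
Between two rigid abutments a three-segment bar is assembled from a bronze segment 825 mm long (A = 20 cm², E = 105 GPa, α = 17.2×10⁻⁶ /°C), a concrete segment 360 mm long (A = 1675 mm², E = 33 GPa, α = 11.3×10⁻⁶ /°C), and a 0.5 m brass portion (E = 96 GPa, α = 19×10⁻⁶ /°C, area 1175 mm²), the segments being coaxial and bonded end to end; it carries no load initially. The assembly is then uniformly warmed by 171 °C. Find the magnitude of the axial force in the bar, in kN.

P ≈ 319 kN (compressive)

With the walls removed the bar would change length by δ_free = Σ αᵢΔT Lᵢ = 17.2×10⁻⁶×171×825 + 11.3×10⁻⁶×171×360 + 19×10⁻⁶×171×500 = 4.747 mm.
Since the ends are fixed, an axial force P builds up, equal in every segment, with P · Σ Lᵢ/(AᵢEᵢ) = δ_free.
Σ Lᵢ/(AᵢEᵢ) = 825/(2000×105×10³) + 360/(1675×33×10³) + 500/(1175×96×10³) = 1.487×10⁻⁵ mm/N.
P = 4.747 / 1.487×10⁻⁵ = 319100 N = 319.1 kN, compressive.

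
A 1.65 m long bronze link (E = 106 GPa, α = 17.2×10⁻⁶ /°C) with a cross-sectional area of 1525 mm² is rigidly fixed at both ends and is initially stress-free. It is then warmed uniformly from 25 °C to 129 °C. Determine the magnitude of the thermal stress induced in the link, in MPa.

σ ≈ 190 MPa (compressive)

With length fixed, the mechanical strain must cancel the thermal strain αΔT = 17.2×10⁻⁶ × 104 = 1788.8×10⁻⁶.
σ = EαΔT = 106×10³ × 17.2×10⁻⁶ × 104 = 189.6 MPa (compressive; the link is trying to expand).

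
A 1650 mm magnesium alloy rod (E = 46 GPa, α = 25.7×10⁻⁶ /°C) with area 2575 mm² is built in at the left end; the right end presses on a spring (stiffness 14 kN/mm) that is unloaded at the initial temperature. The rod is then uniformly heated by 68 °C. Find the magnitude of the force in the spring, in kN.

Free thermal expansion: δ_free = αΔT L = 25.7×10⁻⁶ × 68 × 1650 = 2.884 mm.
Let P be the compressive force at the spring. The rod shortens elastically by PL/(AE) and the spring compresses by P/k; together these equal δ_free.
P [ L/(AE) + 1/k ] = δ_free → P [ 1650/(2575×46×10³) + 1/(14×10³) ] = 2.884.
P = 2.884 / 8.536×10⁻⁵ = 33780 N.

P ≈ 33.8 kN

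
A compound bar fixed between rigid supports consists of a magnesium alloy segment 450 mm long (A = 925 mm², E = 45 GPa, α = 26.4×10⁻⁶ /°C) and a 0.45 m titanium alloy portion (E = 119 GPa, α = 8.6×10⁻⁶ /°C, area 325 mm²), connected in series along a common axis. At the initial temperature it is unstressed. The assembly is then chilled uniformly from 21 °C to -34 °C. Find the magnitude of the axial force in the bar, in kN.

P ≈ 38.6 kN (tensile)

Free thermal contraction of the whole bar: Σ αᵢΔT Lᵢ = 26.4×10⁻⁶×55×450 + 8.6×10⁻⁶×55×450 = 0.8662 mm.
The rigid supports impose zero overall length change; the single axial force P common to all segments must satisfy P Σ Lᵢ/(AᵢEᵢ) = δ_free.
The series flexibility is Σ Lᵢ/(AᵢEᵢ) = 450/(925×45×10³) + 450/(325×119×10³) = 2.245×10⁻⁵ mm/N.
So P = 0.8662 / 2.245×10⁻⁵ = 38.59 kN, tensile.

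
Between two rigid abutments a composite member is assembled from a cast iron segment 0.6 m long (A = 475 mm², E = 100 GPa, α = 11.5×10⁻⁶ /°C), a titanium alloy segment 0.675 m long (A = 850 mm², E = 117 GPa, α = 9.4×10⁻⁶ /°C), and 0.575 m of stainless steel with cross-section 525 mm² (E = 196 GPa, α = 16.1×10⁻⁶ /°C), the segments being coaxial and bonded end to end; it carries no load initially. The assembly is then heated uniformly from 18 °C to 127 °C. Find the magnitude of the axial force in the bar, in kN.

With the walls removed the bar would change length by δ_free = Σ αᵢΔT Lᵢ = 11.5×10⁻⁶×109×600 + 9.4×10⁻⁶×109×675 + 16.1×10⁻⁶×109×575 = 2.453 mm.
The walls prevent any net length change, so an axial force P (same in every segment) develops. Compatibility: P · Σ Lᵢ/(AᵢEᵢ) = δ_free.
The series flexibility is Σ Lᵢ/(AᵢEᵢ) = 600/(475×100×10³) + 675/(850×117×10³) + 575/(525×196×10³) = 2.501×10⁻⁵ mm/N.
P = 2.453 / 2.501×10⁻⁵ = 98080 N = 98.08 kN, compressive.

P ≈ 98.1 kN (compressive)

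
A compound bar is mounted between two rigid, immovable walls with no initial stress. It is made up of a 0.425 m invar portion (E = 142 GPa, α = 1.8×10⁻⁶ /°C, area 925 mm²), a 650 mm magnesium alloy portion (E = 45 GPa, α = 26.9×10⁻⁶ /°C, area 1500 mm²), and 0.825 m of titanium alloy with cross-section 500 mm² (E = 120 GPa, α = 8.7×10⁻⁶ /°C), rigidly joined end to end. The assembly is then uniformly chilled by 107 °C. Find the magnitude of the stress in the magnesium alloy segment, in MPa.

Free thermal contraction of the whole bar: Σ αᵢΔT Lᵢ = 1.8×10⁻⁶×107×425 + 26.9×10⁻⁶×107×650 + 8.7×10⁻⁶×107×825 = 2.721 mm.
The walls prevent any net length change, so an axial force P (same in every segment) develops. Compatibility: P · Σ Lᵢ/(AᵢEᵢ) = δ_free.
The series flexibility is Σ Lᵢ/(AᵢEᵢ) = 425/(925×142×10³) + 650/(1500×45×10³) + 825/(500×120×10³) = 2.662×10⁻⁵ mm/N.
So P = 2.721 / 2.662×10⁻⁵ = 102.2 kN, tensile.
σ_{magnesium alloy} = P / A = 102200 / 1500 = 68.15 MPa.

σ ≈ 68.1 MPa (tensile)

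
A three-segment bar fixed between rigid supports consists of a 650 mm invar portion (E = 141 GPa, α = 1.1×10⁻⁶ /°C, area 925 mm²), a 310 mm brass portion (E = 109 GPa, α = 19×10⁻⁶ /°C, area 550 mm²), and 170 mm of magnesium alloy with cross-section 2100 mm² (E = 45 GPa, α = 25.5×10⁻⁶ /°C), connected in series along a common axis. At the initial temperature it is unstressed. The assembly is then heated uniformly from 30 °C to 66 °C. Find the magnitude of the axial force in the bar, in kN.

With the walls removed the bar would change length by δ_free = Σ αᵢΔT Lᵢ = 1.1×10⁻⁶×36×650 + 19×10⁻⁶×36×310 + 25.5×10⁻⁶×36×170 = 0.3938 mm.
Since the ends are fixed, an axial force P builds up, equal in every segment, with P · Σ Lᵢ/(AᵢEᵢ) = δ_free.
Σ Lᵢ/(AᵢEᵢ) = 650/(925×141×10³) + 310/(550×109×10³) + 170/(2100×45×10³) = 1.195×10⁻⁵ mm/N.
P = 0.3938 / 1.195×10⁻⁵ = 32950 N = 32.95 kN, compressive.

P ≈ 32.9 kN (compressive)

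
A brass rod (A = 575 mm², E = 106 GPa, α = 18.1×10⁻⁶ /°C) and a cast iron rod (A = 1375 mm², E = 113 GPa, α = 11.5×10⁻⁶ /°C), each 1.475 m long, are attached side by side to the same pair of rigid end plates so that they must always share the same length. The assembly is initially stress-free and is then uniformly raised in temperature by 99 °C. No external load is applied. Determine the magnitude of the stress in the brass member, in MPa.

σ ≈ 49.7 MPa (compressive)

The brass has the larger α, so on heating it would change length more than the cast iron if both were free. The rigid plates force a common final length, so the brass is put into compression and the cast iron into tension, with equal and opposite forces P (no external load).
Compatibility of the two members (thermal + elastic change equal): (α₁ − α₂)ΔT = P·[1/(A₁E₁) + 1/(A₂E₂)].
|α₁ − α₂|·ΔT = 6.6×10⁻⁶ × 99 = 0.0006534.
1/(A₁E₁) + 1/(A₂E₂) = 1/(575×106×10³) + 1/(1375×113×10³) = 2.284×10⁻⁸ N⁻¹.
P = 0.0006534 / 2.284×10⁻⁸ = 28600 N = 28.6 kN.
σ_{brass} = P/A₁ = 28600/575 = 49.75 MPa, compressive.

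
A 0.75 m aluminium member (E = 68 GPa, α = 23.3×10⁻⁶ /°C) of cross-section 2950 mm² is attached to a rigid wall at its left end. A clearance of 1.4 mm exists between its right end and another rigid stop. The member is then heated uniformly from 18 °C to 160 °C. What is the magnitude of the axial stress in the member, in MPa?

Unrestrained expansion: δ_free = αΔT L = 23.3×10⁻⁶ × 142 × 750 = 2.481 mm.
After closing the 1.4 mm clearance, 2.481 − 1.4 = 1.081 mm of expansion remains to be suppressed by the wall.
That suppressed elongation corresponds to σ = E·Δ/L = 68×10³ × 1.081/750 = 98.05 MPa.

σ ≈ 98.1 MPa (compressive)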